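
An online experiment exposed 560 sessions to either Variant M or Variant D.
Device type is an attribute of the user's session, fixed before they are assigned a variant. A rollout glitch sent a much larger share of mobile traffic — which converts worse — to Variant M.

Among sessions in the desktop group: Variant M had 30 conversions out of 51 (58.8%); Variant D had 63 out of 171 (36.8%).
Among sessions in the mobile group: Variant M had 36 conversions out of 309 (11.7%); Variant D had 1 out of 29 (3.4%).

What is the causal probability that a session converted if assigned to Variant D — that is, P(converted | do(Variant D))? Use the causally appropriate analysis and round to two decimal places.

0.17

The stratified and pooled comparisons disagree (Variant M wins within each device type; Variant D wins overall), so the answer turns on the causal role of device type.
Device type satisfies the back-door criterion: it is not a descendant of the variant, and it blocks the spurious path from variant to outcome. Adjusting for it (i.e., using the within-device type rates) gives the causal effect.
Standardising Variant D to the population device type mix: 0.396·63/171 + 0.604·1/29 = 0.167.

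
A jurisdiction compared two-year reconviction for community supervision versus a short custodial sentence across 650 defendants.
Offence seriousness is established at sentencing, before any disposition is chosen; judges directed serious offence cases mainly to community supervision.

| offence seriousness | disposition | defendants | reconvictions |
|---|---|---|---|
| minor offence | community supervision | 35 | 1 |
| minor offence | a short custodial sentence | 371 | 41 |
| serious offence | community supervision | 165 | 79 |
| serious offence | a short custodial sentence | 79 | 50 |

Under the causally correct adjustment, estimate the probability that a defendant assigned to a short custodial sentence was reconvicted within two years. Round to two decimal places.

0.31

The offence seriousness-specific comparison favours community supervision throughout, but the pooled figures favour a short custodial sentence. The question is whether to condition on offence seriousness.
Since offence seriousness is a pre-existing factor (not a product of the disposition) and it affects the outcome on its own, it is a confounder. The stratified rates, not the pooled rate, identify the causal effect.
Standardising a short custodial sentence to the population offence seriousness mix: 0.625·41/371 + 0.375·50/79 = 0.307.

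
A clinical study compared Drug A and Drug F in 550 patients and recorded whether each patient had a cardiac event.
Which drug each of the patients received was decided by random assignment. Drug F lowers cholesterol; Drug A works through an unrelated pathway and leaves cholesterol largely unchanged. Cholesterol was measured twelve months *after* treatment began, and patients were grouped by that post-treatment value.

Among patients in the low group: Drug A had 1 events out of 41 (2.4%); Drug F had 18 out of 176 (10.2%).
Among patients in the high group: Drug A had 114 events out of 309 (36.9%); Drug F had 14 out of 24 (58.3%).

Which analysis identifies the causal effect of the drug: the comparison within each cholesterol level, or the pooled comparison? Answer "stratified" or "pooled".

Within every cholesterol level Drug A has the lower rate, yet pooled Drug F does — Simpson's reversal.
Because the drug influences cholesterol, cholesterol is a post-treatment mediator, not a confounder. Stratifying on it would bias the estimate; the causal effect is the crude pooled difference.
Pooled: Drug A 32.9% vs Drug F 16.0%; Drug F is lower overall.

pooled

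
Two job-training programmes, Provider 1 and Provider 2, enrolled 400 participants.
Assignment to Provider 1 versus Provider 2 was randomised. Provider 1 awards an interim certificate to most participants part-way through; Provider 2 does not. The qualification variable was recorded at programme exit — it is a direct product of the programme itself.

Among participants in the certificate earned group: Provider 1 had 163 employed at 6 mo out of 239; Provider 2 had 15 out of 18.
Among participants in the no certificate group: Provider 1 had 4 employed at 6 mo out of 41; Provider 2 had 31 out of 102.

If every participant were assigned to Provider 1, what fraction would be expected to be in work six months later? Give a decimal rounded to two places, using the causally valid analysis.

0.60

Within every qualification attained during the programme level Provider 2 has the higher rate, yet pooled Provider 1 does — Simpson's reversal.
Because the programme influences qualification attained during the programme, qualification attained during the programme is a post-treatment mediator, not a confounder. Stratifying on it would bias the estimate; the causal effect is the crude pooled difference.
So P(outcome | do(Provider 1)) is just the pooled rate for Provider 1: 167/280 = 0.596.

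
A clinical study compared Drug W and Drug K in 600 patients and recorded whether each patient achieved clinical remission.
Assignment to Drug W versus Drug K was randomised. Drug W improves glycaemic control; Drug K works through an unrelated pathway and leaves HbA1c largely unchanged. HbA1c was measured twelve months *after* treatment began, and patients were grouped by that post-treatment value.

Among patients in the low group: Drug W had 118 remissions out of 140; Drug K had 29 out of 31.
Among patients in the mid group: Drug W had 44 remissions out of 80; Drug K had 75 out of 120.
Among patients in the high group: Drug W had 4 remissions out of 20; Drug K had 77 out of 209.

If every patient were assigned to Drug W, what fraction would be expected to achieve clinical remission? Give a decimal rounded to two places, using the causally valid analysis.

0.69

The stratified and pooled comparisons disagree (Drug K wins within each HbA1c; Drug W wins overall), so the answer turns on the causal role of HbA1c.
HbA1c is recorded after the drug and is itself shifted by it — it sits on the causal path from drug to outcome. Conditioning on a mediator would strip out part of the effect we want; the pooled comparison gives the total causal effect.
So P(outcome | do(Drug W)) is just the pooled rate for Drug W: 166/240 = 0.692.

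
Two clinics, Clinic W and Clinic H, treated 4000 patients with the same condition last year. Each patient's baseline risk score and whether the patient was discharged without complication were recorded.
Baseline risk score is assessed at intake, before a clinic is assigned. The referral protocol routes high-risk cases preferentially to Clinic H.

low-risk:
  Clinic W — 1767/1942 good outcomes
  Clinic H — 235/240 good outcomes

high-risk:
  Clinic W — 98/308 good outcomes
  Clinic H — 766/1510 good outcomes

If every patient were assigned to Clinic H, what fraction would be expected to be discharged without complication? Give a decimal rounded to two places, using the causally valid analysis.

0.76

The imbalance in baseline risk score arose from how patients were allocated, not from anything the clinic did; and baseline risk score independently affects the outcome. The pooled gap is confounded — condition on baseline risk score.
Standardising Clinic H to the population baseline risk score mix: 0.545·235/240 + 0.455·766/1510 = 0.765.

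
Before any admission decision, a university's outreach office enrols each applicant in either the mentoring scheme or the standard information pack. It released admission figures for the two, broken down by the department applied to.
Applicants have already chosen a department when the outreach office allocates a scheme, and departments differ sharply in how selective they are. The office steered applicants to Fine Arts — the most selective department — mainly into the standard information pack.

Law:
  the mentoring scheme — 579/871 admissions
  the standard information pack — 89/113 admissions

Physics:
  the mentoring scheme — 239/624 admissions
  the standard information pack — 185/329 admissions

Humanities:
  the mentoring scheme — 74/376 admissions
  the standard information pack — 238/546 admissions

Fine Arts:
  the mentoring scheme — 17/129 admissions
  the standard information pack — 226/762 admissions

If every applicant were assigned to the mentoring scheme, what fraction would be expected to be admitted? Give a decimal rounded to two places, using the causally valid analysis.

0.35

The stratified and pooled comparisons disagree (the standard information pack wins within each department; the mentoring scheme wins overall), so the answer turns on the causal role of department.
Department differs across outreach schemes for reasons unrelated to any effect of the outreach scheme itself, and it separately predicts the outcome — a classic confounder. We must compare within department levels.
Standardising the mentoring scheme to the population department mix: 0.262·579/871 + 0.254·239/624 + 0.246·74/376 + 0.238·17/129 = 0.351.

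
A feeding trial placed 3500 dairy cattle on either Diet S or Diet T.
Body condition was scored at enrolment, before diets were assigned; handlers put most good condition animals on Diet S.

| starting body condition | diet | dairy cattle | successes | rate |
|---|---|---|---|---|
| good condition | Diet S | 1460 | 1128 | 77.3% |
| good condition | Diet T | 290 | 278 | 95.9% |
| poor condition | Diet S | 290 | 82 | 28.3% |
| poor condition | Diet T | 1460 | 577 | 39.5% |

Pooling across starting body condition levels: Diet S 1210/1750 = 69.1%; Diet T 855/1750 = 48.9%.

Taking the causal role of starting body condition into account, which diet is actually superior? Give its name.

Starting body condition satisfies the back-door criterion: it is not a descendant of the diet, and it blocks the spurious path from diet to outcome. Adjusting for it (i.e., using the within-starting body condition rates) gives the causal effect.
Within each level — good condition: 77.3% vs 95.9%; poor condition: 28.3% vs 39.5% — Diet T is higher every time.

Diet T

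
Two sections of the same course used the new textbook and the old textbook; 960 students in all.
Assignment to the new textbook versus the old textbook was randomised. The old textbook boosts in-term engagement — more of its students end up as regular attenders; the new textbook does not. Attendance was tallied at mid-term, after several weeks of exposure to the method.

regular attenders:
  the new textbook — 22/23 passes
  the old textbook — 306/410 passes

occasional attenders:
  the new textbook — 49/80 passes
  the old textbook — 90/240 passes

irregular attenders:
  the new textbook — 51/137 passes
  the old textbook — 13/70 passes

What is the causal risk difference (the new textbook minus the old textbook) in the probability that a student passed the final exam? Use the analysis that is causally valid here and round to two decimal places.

The distribution of mid-term attendance is itself part of what the teaching method does — it is an intermediate outcome. Holding it fixed would remove that part of the effect; the total effect is the pooled difference.
The causal difference is the pooled difference: 0.508 − 0.568 = -0.060.

-0.06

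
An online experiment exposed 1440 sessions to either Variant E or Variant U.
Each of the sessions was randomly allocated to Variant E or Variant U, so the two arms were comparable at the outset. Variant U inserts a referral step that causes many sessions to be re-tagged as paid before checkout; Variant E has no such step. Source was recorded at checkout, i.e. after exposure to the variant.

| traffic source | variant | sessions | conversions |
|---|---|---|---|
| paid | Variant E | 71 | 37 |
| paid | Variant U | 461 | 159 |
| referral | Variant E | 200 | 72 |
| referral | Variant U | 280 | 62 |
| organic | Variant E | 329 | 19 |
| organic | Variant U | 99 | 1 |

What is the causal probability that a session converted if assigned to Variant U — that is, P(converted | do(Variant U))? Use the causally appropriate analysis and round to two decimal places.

The traffic source-specific comparison favours Variant E throughout, but the pooled figures favour Variant U. The question is whether to condition on traffic source.
The distribution of traffic source is itself part of what the variant does — it is an intermediate outcome. Holding it fixed would remove that part of the effect; the total effect is the pooled difference.
So P(outcome | do(Variant U)) is just the pooled rate for Variant U: 222/840 = 0.264.

0.26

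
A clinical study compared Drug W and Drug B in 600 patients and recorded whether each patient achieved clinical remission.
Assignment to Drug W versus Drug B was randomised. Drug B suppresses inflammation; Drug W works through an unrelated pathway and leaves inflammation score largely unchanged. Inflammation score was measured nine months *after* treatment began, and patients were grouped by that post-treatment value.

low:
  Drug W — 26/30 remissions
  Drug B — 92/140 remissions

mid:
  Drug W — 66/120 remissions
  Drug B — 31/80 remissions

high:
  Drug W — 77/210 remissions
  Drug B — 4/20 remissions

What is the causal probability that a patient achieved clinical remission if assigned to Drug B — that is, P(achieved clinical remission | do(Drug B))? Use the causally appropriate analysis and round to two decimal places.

The stratified and pooled comparisons disagree (Drug W wins within each inflammation score; Drug B wins overall), so the answer turns on the causal role of inflammation score.
Inflammation score is downstream of the drug. One should not condition on a consequence of treatment, so the overall rates are the right comparison.
So P(outcome | do(Drug B)) is just the pooled rate for Drug B: 127/240 = 0.529.

0.53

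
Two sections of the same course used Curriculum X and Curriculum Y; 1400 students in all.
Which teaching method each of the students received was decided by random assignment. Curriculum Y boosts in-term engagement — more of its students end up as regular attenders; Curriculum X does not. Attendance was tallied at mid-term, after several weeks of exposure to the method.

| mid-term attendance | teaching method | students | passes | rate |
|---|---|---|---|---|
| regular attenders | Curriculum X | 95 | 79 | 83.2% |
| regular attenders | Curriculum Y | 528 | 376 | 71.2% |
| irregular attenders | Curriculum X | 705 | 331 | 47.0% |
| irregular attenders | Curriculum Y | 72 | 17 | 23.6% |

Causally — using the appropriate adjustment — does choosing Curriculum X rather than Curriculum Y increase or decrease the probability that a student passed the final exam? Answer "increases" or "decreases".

Mid-term attendance lies on the pathway teaching method → mid-term attendance → outcome, so adjusting for it blocks the indirect effect. For the total causal effect of teaching method, use the unadjusted pooled rates.
Pooled: Curriculum X 51.2% vs Curriculum Y 65.5%; Curriculum Y is higher overall.

decreases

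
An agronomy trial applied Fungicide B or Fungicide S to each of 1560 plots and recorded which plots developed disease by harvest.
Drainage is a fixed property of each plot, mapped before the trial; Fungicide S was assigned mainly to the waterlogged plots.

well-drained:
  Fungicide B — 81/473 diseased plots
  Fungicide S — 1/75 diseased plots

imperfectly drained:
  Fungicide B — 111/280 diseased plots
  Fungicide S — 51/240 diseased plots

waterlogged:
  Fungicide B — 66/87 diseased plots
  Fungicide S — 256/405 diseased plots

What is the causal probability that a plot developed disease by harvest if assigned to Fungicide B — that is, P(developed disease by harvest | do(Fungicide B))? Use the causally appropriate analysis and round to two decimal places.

0.43

The field drainage-specific comparison favours Fungicide S throughout, but the pooled figures favour Fungicide B. The question is whether to condition on field drainage.
The imbalance in field drainage arose from how plots were allocated, not from anything the fungicide did; and field drainage independently affects the outcome. The pooled gap is confounded — condition on field drainage.
Standardising Fungicide B to the population field drainage mix: 0.351·81/473 + 0.333·111/280 + 0.315·66/87 = 0.432.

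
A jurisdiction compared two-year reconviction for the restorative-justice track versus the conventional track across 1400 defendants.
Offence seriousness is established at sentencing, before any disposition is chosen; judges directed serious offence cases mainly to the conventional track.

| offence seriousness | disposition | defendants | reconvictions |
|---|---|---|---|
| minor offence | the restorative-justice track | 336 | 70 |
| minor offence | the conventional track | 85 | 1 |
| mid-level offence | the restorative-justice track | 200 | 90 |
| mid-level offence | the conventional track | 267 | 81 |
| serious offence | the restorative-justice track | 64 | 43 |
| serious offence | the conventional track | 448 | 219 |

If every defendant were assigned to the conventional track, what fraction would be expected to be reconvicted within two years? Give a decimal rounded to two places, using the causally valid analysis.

The stratified and pooled comparisons disagree (the conventional track wins within each offence seriousness; the restorative-justice track wins overall), so the answer turns on the causal role of offence seriousness.
Here offence seriousness is a common cause — it drives both which disposition a case falls under and the outcome. The crude comparison mixes populations; the stratum-specific rates are the causally relevant ones.
Standardising the conventional track to the population offence seriousness mix: 0.301·1/85 + 0.334·81/267 + 0.366·219/448 = 0.284.

0.28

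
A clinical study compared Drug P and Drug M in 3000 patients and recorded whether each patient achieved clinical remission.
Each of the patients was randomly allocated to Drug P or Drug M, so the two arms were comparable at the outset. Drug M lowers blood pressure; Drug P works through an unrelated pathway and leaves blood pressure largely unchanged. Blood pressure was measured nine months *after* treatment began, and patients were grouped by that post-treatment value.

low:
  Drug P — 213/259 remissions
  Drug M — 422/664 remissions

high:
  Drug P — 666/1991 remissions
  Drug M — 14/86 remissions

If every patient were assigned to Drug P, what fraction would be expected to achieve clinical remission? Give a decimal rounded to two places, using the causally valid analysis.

Blood pressure is downstream of the drug. One should not condition on a consequence of treatment, so the overall rates are the right comparison.
So P(outcome | do(Drug P)) is just the pooled rate for Drug P: 879/2250 = 0.391.

0.39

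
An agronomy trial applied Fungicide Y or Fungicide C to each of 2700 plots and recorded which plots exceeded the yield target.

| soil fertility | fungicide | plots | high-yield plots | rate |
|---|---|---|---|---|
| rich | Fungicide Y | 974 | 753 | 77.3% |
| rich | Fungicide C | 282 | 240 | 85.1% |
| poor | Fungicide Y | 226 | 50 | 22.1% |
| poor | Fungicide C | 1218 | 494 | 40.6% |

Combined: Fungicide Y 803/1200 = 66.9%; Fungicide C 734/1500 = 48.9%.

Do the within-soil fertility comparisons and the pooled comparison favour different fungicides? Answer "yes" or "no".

Within each soil fertility level (rich 77.3% vs 85.1%; poor 22.1% vs 40.6%), Fungicide C has the higher rate every time. Pooled: 66.9% vs 48.9% — Fungicide Y has the higher rate overall. The two comparisons disagree.

yes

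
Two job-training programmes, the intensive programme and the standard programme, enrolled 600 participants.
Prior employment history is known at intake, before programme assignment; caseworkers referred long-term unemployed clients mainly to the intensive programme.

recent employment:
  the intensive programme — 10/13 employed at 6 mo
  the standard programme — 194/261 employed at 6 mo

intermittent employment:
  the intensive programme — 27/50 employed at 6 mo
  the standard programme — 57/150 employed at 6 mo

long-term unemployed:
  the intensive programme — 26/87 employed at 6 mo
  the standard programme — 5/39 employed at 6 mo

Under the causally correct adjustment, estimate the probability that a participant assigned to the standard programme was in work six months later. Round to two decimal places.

the intensive programme is higher inside every prior employment history stratum but the standard programme is higher in aggregate. Whether to stratify depends on how prior employment history relates to the programme.
Prior employment history satisfies the back-door criterion: it is not a descendant of the programme, and it blocks the spurious path from programme to outcome. Adjusting for it (i.e., using the within-prior employment history rates) gives the causal effect.
Standardising the standard programme to the population prior employment history mix: 0.457·194/261 + 0.333·57/150 + 0.210·5/39 = 0.493.

0.49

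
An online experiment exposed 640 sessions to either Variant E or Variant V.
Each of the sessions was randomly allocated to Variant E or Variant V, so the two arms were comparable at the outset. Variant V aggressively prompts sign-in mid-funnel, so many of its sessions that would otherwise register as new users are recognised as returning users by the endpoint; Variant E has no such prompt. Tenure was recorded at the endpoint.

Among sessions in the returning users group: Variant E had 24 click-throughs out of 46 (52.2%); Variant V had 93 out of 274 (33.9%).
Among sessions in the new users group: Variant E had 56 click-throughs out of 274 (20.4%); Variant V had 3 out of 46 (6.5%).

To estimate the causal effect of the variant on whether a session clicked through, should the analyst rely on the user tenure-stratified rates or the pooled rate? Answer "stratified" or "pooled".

pooled

Stratifying would compare variants among sessions the variants themselves sorted into user tenure groups — a form of selection on an intermediate. The unconditioned pooled rates give the total causal effect.
Pooled: Variant E 25.0% vs Variant V 30.0%; Variant V is higher overall.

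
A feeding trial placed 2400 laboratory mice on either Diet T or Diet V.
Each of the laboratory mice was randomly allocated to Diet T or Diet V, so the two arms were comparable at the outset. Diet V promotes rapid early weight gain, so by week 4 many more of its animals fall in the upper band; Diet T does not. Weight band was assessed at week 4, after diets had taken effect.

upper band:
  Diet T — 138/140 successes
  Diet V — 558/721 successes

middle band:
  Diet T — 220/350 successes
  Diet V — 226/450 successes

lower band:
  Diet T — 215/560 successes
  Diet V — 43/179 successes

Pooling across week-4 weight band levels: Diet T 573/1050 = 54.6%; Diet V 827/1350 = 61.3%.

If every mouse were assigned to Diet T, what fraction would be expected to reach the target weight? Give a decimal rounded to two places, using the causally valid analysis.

0.55

Within every week-4 weight band level Diet T has the higher rate, yet pooled Diet V does — Simpson's reversal.
Because the diet influences week-4 weight band, week-4 weight band is a post-treatment mediator, not a confounder. Stratifying on it would bias the estimate; the causal effect is the crude pooled difference.
So P(outcome | do(Diet T)) is just the pooled rate for Diet T: 573/1050 = 0.546.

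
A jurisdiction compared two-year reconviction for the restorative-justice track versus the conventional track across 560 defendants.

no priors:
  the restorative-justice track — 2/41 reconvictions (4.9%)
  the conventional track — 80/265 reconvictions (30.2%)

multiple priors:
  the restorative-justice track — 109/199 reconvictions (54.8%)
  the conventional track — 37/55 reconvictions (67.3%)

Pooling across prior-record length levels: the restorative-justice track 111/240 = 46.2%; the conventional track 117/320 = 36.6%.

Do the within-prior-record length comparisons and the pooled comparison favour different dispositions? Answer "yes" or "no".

Within each prior-record length level (no priors 4.9% vs 30.2%; multiple priors 54.8% vs 67.3%), the restorative-justice track has the lower rate every time. Pooled: 46.2% vs 36.6% — the conventional track has the lower rate overall. The two comparisons disagree.

yes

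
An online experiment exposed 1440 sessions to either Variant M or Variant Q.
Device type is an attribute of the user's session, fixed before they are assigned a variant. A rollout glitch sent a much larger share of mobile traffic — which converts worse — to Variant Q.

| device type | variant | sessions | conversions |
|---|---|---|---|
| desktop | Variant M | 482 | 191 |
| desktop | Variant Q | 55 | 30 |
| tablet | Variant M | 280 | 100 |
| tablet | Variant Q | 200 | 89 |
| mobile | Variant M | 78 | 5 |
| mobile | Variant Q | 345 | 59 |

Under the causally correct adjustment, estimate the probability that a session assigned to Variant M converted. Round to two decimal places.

Variant Q is higher inside every device type stratum but Variant M is higher in aggregate. Whether to stratify depends on how device type relates to the variant.
The imbalance in device type arose from how sessions were allocated, not from anything the variant did; and device type independently affects the outcome. The pooled gap is confounded — condition on device type.
Standardising Variant M to the population device type mix: 0.373·191/482 + 0.333·100/280 + 0.294·5/78 = 0.286.

0.29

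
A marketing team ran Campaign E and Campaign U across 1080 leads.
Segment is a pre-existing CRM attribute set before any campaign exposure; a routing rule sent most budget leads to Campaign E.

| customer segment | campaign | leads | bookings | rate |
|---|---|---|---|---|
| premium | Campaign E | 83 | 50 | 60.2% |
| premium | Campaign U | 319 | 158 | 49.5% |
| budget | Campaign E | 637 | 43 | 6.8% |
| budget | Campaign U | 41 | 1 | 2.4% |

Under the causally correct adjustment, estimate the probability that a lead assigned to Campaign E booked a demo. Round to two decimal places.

Since customer segment is a pre-existing factor (not a product of the campaign) and it affects the outcome on its own, it is a confounder. The stratified rates, not the pooled rate, identify the causal effect.
Standardising Campaign E to the population customer segment mix: 0.372·50/83 + 0.628·43/637 = 0.267.

0.27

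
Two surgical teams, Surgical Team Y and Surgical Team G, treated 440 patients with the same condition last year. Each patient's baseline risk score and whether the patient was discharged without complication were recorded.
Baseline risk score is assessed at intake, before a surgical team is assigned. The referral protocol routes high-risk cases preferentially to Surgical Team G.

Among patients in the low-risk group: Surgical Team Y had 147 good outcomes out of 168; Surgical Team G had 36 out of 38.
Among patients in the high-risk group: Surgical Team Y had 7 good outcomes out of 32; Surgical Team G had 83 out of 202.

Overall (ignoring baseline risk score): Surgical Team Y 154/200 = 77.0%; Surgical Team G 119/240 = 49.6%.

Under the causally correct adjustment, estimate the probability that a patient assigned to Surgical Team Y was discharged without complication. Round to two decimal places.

0.53

The imbalance in baseline risk score arose from how patients were allocated, not from anything the surgical team did; and baseline risk score independently affects the outcome. The pooled gap is confounded — condition on baseline risk score.
Standardising Surgical Team Y to the population baseline risk score mix: 0.468·147/168 + 0.532·7/32 = 0.526.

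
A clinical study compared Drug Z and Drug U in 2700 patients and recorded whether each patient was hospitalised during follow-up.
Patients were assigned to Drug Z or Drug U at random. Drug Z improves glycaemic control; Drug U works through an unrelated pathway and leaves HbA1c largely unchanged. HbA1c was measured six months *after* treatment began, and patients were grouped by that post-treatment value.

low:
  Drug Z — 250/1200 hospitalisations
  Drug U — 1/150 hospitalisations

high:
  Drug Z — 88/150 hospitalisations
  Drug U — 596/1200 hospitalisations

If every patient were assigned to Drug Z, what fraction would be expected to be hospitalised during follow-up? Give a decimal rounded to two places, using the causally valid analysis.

HbA1c lies on the pathway drug → HbA1c → outcome, so adjusting for it blocks the indirect effect. For the total causal effect of drug, use the unadjusted pooled rates.
So P(outcome | do(Drug Z)) is just the pooled rate for Drug Z: 338/1350 = 0.250.

0.25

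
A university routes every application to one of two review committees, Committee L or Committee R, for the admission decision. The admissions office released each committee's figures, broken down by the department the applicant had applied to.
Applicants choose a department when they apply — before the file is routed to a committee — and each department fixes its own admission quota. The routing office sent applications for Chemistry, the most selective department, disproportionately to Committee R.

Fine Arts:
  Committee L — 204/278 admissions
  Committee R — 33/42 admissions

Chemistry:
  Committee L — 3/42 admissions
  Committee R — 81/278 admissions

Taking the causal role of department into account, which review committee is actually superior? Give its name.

Committee R

Department differs across review committees for reasons unrelated to any effect of the review committee itself, and it separately predicts the outcome — a classic confounder. We must compare within department levels.
Within each level — Fine Arts: 73.4% vs 78.6%; Chemistry: 7.1% vs 29.1% — Committee R is higher every time.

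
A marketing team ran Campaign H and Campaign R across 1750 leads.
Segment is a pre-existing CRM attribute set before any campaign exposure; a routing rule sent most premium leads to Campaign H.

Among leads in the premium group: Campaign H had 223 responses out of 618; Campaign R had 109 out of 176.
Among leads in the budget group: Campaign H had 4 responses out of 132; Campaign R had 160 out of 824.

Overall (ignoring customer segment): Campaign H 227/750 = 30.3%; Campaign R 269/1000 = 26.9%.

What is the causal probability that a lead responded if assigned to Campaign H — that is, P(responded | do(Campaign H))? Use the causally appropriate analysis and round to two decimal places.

0.18

Nothing the campaign does changes customer segment; the imbalance is an allocation artefact. With customer segment also predicting the outcome, the pooled figure is confounded, and the within-stratum comparison is the causal one.
Standardising Campaign H to the population customer segment mix: 0.454·223/618 + 0.546·4/132 = 0.180.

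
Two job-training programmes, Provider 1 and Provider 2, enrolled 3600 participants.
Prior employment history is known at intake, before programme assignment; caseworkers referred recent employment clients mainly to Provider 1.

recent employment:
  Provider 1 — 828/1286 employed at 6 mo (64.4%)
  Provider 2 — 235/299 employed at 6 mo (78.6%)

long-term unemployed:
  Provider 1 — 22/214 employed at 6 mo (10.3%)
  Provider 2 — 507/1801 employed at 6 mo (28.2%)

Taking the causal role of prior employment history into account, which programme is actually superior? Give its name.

Within every prior employment history level Provider 2 has the higher rate, yet pooled Provider 1 does — Simpson's reversal.
The imbalance in prior employment history arose from how participants were allocated, not from anything the programme did; and prior employment history independently affects the outcome. The pooled gap is confounded — condition on prior employment history.
Within each level — recent employment: 64.4% vs 78.6%; long-term unemployed: 10.3% vs 28.2% — Provider 2 is higher every time.

Provider 2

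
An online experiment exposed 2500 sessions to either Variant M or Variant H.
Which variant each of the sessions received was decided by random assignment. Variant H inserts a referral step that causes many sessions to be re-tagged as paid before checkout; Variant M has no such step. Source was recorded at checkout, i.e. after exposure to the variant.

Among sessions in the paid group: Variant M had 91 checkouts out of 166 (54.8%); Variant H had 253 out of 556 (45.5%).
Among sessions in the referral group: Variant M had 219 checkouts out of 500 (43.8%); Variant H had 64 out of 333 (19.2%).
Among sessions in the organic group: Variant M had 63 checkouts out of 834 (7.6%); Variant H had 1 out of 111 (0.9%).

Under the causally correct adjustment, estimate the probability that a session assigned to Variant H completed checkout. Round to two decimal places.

Within every traffic source level Variant M has the higher rate, yet pooled Variant H does — Simpson's reversal.
Traffic source is recorded after the variant and is itself shifted by it — it sits on the causal path from variant to outcome. Conditioning on a mediator would strip out part of the effect we want; the pooled comparison gives the total causal effect.
So P(outcome | do(Variant H)) is just the pooled rate for Variant H: 318/1000 = 0.318.

0.32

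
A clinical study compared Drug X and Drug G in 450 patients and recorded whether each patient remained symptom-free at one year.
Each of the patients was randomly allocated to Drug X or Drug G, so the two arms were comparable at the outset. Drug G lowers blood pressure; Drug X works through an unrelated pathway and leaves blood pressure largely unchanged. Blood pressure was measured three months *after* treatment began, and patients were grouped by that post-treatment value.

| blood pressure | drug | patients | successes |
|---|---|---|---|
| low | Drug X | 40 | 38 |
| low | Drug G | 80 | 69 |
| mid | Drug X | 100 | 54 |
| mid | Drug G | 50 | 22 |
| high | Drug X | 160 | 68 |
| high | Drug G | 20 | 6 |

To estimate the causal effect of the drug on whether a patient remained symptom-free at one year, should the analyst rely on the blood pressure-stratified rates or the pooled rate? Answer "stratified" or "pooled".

pooled

The blood pressure-specific comparison favours Drug X throughout, but the pooled figures favour Drug G. The question is whether to condition on blood pressure.
Blood pressure here is a post-treatment variable shaped by the drug; conditioning on it would introduce bias rather than remove it. The overall comparison is the causal one.
Pooled: Drug X 53.3% vs Drug G 64.7%; Drug G is higher overall.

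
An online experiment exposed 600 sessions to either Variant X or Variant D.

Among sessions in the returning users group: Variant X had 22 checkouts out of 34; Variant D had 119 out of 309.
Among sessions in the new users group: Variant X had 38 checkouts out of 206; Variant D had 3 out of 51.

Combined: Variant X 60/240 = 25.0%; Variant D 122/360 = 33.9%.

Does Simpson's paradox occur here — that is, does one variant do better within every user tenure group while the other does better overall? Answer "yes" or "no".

Within each user tenure level (returning users 64.7% vs 38.5%; new users 18.4% vs 5.9%), Variant X has the higher rate every time. Pooled: 25.0% vs 33.9% — Variant D has the higher rate overall. The two comparisons disagree.

yes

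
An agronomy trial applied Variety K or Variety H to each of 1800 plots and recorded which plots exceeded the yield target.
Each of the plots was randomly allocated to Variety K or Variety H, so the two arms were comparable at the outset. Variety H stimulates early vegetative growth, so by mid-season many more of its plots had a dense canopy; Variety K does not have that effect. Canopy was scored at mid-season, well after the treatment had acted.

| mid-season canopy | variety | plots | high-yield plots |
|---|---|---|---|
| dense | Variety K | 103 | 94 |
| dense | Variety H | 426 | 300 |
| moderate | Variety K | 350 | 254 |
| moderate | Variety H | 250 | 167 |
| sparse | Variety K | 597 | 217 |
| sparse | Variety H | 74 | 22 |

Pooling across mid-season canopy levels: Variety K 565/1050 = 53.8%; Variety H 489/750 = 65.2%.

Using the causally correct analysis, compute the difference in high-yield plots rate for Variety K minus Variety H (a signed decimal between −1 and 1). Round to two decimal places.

-0.11

Within every mid-season canopy level Variety K has the higher rate, yet pooled Variety H does — Simpson's reversal.
Mid-season canopy lies on the pathway variety → mid-season canopy → outcome, so adjusting for it blocks the indirect effect. For the total causal effect of variety, use the unadjusted pooled rates.
The causal difference is the pooled difference: 0.538 − 0.652 = -0.114.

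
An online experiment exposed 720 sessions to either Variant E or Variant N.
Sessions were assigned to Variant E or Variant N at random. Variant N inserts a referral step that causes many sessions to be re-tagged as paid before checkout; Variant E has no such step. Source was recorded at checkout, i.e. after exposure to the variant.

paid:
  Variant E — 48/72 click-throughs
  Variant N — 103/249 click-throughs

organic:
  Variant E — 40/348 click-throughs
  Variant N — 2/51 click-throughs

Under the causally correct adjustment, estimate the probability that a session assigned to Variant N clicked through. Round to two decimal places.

The stratified and pooled comparisons disagree (Variant E wins within each traffic source; Variant N wins overall), so the answer turns on the causal role of traffic source.
Traffic source lies on the pathway variant → traffic source → outcome, so adjusting for it blocks the indirect effect. For the total causal effect of variant, use the unadjusted pooled rates.
So P(outcome | do(Variant N)) is just the pooled rate for Variant N: 105/300 = 0.350.

0.35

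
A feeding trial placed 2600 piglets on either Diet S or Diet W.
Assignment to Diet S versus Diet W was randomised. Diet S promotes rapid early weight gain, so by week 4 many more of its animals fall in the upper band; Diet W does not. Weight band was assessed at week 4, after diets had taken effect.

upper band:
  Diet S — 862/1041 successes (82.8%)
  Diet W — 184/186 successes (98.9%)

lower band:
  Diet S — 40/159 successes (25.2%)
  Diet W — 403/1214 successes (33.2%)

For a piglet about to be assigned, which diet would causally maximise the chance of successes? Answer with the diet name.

Diet S

Because the diet influences week-4 weight band, week-4 weight band is a post-treatment mediator, not a confounder. Stratifying on it would bias the estimate; the causal effect is the crude pooled difference.
Pooled: Diet S 75.2% vs Diet W 41.9%; Diet S is higher overall.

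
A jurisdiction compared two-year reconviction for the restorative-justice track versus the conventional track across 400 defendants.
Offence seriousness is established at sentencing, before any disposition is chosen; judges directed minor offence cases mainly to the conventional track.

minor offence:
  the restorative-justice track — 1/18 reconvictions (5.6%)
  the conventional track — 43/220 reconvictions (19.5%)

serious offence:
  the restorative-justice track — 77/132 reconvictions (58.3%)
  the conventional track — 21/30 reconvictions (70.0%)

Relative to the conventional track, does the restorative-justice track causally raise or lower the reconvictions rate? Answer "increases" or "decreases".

Offence seriousness is set before the disposition has any effect — it is not caused by the disposition — and it independently drives the outcome. That makes it a confounder, so the causal comparison is within offence seriousness levels.
Within each level — minor offence: 5.6% vs 19.5%; serious offence: 58.3% vs 70.0% — the restorative-justice track is lower every time.

decreases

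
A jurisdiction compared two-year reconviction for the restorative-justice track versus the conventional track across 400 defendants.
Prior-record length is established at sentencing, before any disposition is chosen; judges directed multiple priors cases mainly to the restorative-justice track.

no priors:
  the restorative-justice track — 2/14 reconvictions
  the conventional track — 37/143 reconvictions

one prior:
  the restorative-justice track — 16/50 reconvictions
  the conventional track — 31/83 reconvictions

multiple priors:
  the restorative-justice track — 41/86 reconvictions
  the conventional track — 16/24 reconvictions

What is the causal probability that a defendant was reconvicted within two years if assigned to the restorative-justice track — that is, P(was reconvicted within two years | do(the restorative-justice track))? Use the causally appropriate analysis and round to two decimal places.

0.29

Prior-record length is set before the disposition has any effect — it is not caused by the disposition — and it independently drives the outcome. That makes it a confounder, so the causal comparison is within prior-record length levels.
Standardising the restorative-justice track to the population prior-record length mix: 0.393·2/14 + 0.333·16/50 + 0.275·41/86 = 0.294.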